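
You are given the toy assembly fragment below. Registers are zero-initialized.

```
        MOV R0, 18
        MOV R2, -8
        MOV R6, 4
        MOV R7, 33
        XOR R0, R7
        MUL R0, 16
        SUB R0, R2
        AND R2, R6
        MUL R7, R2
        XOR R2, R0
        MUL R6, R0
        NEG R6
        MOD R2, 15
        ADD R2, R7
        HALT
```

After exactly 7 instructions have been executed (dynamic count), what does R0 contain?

824

R0=18
R2=-8
R6=4
R7=33
R0=18^33=51
R0=51*16=816
R0=816-(-8)=824
After step 7: R0 = 824.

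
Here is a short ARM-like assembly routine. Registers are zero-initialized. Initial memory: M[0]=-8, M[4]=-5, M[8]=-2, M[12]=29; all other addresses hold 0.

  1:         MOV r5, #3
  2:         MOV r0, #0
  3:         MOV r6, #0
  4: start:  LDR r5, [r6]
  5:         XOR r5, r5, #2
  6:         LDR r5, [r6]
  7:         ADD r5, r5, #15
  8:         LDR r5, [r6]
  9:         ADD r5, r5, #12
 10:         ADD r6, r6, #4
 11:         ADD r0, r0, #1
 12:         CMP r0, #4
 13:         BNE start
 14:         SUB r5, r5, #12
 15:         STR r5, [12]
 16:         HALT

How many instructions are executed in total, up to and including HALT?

46

MOV r5, #3 → r5=3
MOV r0, #0 → r0=0
MOV r6, #0 → r6=0
LDR r5, [r6] → r5=M[0]=-8
XOR r5, r5, #2 → r5=(-8)^2=-6
LDR r5, [r6] → r5=M[0]=-8
ADD r5, r5, #15 → r5=(-8)+15=7
LDR r5, [r6] → r5=M[0]=-8
ADD r5, r5, #12 → r5=(-8)+12=4
ADD r6, r6, #4 → r6=0+4=4
ADD r0, r0, #1 → r0=0+1=1
CMP r0, #4  (cmp 1,4)
BNE start: taken
LDR r5, [r6] → r5=M[4]=-5
XOR r5, r5, #2 → r5=(-5)^2=-7
LDR r5, [r6] → r5=M[4]=-5
ADD r5, r5, #15 → r5=(-5)+15=10
LDR r5, [r6] → r5=M[4]=-5
ADD r5, r5, #12 → r5=(-5)+12=7
ADD r6, r6, #4 → r6=4+4=8
ADD r0, r0, #1 → r0=1+1=2
CMP r0, #4  (cmp 2,4)
BNE start: taken
LDR r5, [r6] → r5=M[8]=-2
XOR r5, r5, #2 → r5=(-2)^2=-4
LDR r5, [r6] → r5=M[8]=-2
ADD r5, r5, #15 → r5=(-2)+15=13
LDR r5, [r6] → r5=M[8]=-2
ADD r5, r5, #12 → r5=(-2)+12=10
ADD r6, r6, #4 → r6=8+4=12
ADD r0, r0, #1 → r0=2+1=3
CMP r0, #4  (cmp 3,4)
BNE start: taken
LDR r5, [r6] → r5=M[12]=29
XOR r5, r5, #2 → r5=29^2=31
LDR r5, [r6] → r5=M[12]=29
ADD r5, r5, #15 → r5=29+15=44
LDR r5, [r6] → r5=M[12]=29
ADD r5, r5, #12 → r5=29+12=41
ADD r6, r6, #4 → r6=12+4=16
ADD r0, r0, #1 → r0=3+1=4
CMP r0, #4  (cmp 4,4)
BNE start: not taken
SUB r5, r5, #12 → r5=41-12=29
STR r5, [12] → M[12]=29
halt.
Total executed instructions: 46.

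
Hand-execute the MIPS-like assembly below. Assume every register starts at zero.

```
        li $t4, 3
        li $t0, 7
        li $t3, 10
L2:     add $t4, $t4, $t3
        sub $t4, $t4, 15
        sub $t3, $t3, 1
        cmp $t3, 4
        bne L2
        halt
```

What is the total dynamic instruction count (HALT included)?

34

after li $t4, 3: $t4=3
after li $t0, 7: $t0=7
after li $t3, 10: $t3=10
after add $t4, $t4, $t3: $t4=3+10=13
after sub $t4, $t4, 15: $t4=13-15=-2
after sub $t3, $t3, 1: $t3=10-1=9
cmp $t3, 4  (cmp 9,4)
bne L2: taken
after add $t4, $t4, $t3: $t4=(-2)+9=7
after sub $t4, $t4, 15: $t4=7-15=-8
after sub $t3, $t3, 1: $t3=9-1=8
cmp $t3, 4  (cmp 8,4)
bne L2: taken
after add $t4, $t4, $t3: $t4=(-8)+8=0
after sub $t4, $t4, 15: $t4=0-15=-15
after sub $t3, $t3, 1: $t3=8-1=7
cmp $t3, 4  (cmp 7,4)
bne L2: taken
after add $t4, $t4, $t3: $t4=(-15)+7=-8
after sub $t4, $t4, 15: $t4=(-8)-15=-23
after sub $t3, $t3, 1: $t3=7-1=6
cmp $t3, 4  (cmp 6,4)
bne L2: taken
after add $t4, $t4, $t3: $t4=(-23)+6=-17
after sub $t4, $t4, 15: $t4=(-17)-15=-32
after sub $t3, $t3, 1: $t3=6-1=5
cmp $t3, 4  (cmp 5,4)
bne L2: taken
after add $t4, $t4, $t3: $t4=(-32)+5=-27
after sub $t4, $t4, 15: $t4=(-27)-15=-42
after sub $t3, $t3, 1: $t3=5-1=4
cmp $t3, 4  (cmp 4,4)
bne L2: not taken
halt.
Total executed instructions: 34.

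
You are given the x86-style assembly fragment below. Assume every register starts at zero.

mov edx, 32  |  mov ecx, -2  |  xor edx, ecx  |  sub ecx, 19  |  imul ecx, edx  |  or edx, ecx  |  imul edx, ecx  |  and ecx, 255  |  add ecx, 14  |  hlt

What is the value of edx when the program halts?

mov edx, 32 → edx=32
mov ecx, -2 → ecx=-2
xor edx, ecx → edx=32^(-2)=-34
sub ecx, 19 → ecx=(-2)-19=-21
imul ecx, edx → ecx=(-21)*(-34)=714
or edx, ecx → edx=(-34)|714=-34
imul edx, ecx → edx=(-34)*714=-24276
and ecx, 255 → ecx=714&255=202
add ecx, 14 → ecx=202+14=216
halt.

-24276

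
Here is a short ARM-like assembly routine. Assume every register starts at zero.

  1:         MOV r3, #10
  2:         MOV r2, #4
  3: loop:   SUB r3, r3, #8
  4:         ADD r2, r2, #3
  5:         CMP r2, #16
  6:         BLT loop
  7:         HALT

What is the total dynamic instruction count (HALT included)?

MOV r3, #10 → r3=10
MOV r2, #4 → r2=4
SUB r3, r3, #8 → r3=10-8=2
ADD r2, r2, #3 → r2=4+3=7
CMP r2, #16  (cmp 7,16)
BLT loop: taken
SUB r3, r3, #8 → r3=2-8=-6
ADD r2, r2, #3 → r2=7+3=10
CMP r2, #16  (cmp 10,16)
BLT loop: taken
SUB r3, r3, #8 → r3=(-6)-8=-14
ADD r2, r2, #3 → r2=10+3=13
CMP r2, #16  (cmp 13,16)
BLT loop: taken
SUB r3, r3, #8 → r3=(-14)-8=-22
ADD r2, r2, #3 → r2=13+3=16
CMP r2, #16  (cmp 16,16)
BLT loop: not taken
halt.
Total executed instructions: 19.

19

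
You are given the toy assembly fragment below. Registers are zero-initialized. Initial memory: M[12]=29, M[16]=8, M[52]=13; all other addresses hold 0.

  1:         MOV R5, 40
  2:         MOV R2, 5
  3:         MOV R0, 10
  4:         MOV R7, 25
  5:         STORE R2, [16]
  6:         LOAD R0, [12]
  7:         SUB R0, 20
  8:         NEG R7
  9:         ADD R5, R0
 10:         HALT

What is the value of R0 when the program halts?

MOV R5, 40 → R5=40
MOV R2, 5 → R2=5
MOV R0, 10 → R0=10
MOV R7, 25 → R7=25
STORE R2, [16] → M[16]=5
LOAD R0, [12] → R0=M[12]=29
SUB R0, 20 → R0=29-20=9
NEG R7 → R7=-(25)=-25
ADD R5, R0 → R5=40+9=49
halt.

9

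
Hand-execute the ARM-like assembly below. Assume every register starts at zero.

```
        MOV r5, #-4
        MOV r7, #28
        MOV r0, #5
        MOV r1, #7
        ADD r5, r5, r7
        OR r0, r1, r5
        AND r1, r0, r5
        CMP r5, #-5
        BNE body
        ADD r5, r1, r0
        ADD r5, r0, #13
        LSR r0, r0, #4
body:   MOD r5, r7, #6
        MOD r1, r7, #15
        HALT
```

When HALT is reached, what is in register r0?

r5=-4
r7=28
r0=5
r1=7
r5=(-4)+28=24
r0=7|24=31
r1=31&24=24
CMP r5, #-5  (cmp 24,-5)
BNE body: taken
r5=28%6=4
r1=28%15=13
halt.

31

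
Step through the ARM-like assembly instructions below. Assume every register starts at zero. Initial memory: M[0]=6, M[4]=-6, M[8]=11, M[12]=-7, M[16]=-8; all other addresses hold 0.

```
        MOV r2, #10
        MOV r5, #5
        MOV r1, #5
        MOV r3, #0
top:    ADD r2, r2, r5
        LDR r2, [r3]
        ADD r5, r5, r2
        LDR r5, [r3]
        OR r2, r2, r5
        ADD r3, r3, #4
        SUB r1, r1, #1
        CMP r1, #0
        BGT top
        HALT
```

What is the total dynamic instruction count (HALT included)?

50

r2=10
r5=5
r1=5
r3=0
r2=10+5=15
r2=M[0]=6
r5=5+6=11
r5=M[0]=6
r2=6|6=6
r3=0+4=4
r1=5-1=4
CMP r1, #0  (cmp 4,0)
BGT top: taken
r2=6+6=12
r2=M[4]=-6
r5=6+(-6)=0
r5=M[4]=-6
r2=(-6)|(-6)=-6
r3=4+4=8
r1=4-1=3
CMP r1, #0  (cmp 3,0)
BGT top: taken
r2=(-6)+(-6)=-12
r2=M[8]=11
r5=(-6)+11=5
r5=M[8]=11
r2=11|11=11
r3=8+4=12
r1=3-1=2
CMP r1, #0  (cmp 2,0)
BGT top: taken
r2=11+11=22
r2=M[12]=-7
r5=11+(-7)=4
r5=M[12]=-7
r2=(-7)|(-7)=-7
r3=12+4=16
r1=2-1=1
CMP r1, #0  (cmp 1,0)
BGT top: taken
r2=(-7)+(-7)=-14
r2=M[16]=-8
r5=(-7)+(-8)=-15
r5=M[16]=-8
r2=(-8)|(-8)=-8
r3=16+4=20
r1=1-1=0
CMP r1, #0  (cmp 0,0)
BGT top: not taken
halt.
Total executed instructions: 50.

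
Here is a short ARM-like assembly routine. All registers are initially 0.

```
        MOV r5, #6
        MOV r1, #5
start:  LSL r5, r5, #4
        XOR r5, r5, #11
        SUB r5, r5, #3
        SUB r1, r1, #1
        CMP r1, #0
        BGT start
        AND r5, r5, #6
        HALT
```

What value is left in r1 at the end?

after MOV r5, #6: r5=6
after MOV r1, #5: r1=5
after LSL r5, r5, #4: r5=6<<4=96
after XOR r5, r5, #11: r5=96^11=107
after SUB r5, r5, #3: r5=107-3=104
after SUB r1, r1, #1: r1=5-1=4
CMP r1, #0  (cmp 4,0)
BGT start: taken
after LSL r5, r5, #4: r5=104<<4=1664
after XOR r5, r5, #11: r5=1664^11=1675
after SUB r5, r5, #3: r5=1675-3=1672
after SUB r1, r1, #1: r1=4-1=3
CMP r1, #0  (cmp 3,0)
BGT start: taken
after LSL r5, r5, #4: r5=1672<<4=26752
after XOR r5, r5, #11: r5=26752^11=26763
after SUB r5, r5, #3: r5=26763-3=26760
after SUB r1, r1, #1: r1=3-1=2
CMP r1, #0  (cmp 2,0)
BGT start: taken
after LSL r5, r5, #4: r5=26760<<4=428160
after XOR r5, r5, #11: r5=428160^11=428171
after SUB r5, r5, #3: r5=428171-3=428168
after SUB r1, r1, #1: r1=2-1=1
CMP r1, #0  (cmp 1,0)
BGT start: taken
after LSL r5, r5, #4: r5=428168<<4=6850688
after XOR r5, r5, #11: r5=6850688^11=6850699
after SUB r5, r5, #3: r5=6850699-3=6850696
after SUB r1, r1, #1: r1=1-1=0
CMP r1, #0  (cmp 0,0)
BGT start: not taken
after AND r5, r5, #6: r5=6850696&6=0
halt.

0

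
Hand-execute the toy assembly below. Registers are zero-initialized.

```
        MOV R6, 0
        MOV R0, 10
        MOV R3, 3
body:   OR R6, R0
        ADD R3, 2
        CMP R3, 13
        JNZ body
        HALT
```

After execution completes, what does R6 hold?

10

after MOV R6, 0: R6=0
after MOV R0, 10: R0=10
after MOV R3, 3: R3=3
after OR R6, R0: R6=0|10=10
after ADD R3, 2: R3=3+2=5
CMP R3, 13  (cmp 5,13)
JNZ body: taken
after OR R6, R0: R6=10|10=10
after ADD R3, 2: R3=5+2=7
CMP R3, 13  (cmp 7,13)
JNZ body: taken
after OR R6, R0: R6=10|10=10
after ADD R3, 2: R3=7+2=9
CMP R3, 13  (cmp 9,13)
JNZ body: taken
after OR R6, R0: R6=10|10=10
after ADD R3, 2: R3=9+2=11
CMP R3, 13  (cmp 11,13)
JNZ body: taken
after OR R6, R0: R6=10|10=10
after ADD R3, 2: R3=11+2=13
CMP R3, 13  (cmp 13,13)
JNZ body: not taken
halt.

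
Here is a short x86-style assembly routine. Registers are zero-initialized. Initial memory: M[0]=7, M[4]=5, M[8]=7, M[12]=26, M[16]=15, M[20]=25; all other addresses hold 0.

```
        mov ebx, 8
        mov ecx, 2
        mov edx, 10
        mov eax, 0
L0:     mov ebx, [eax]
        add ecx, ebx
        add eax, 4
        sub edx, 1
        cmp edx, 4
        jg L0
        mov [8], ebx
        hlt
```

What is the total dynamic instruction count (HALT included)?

ebx=8
ecx=2
edx=10
eax=0
ebx=M[0]=7
ecx=2+7=9
eax=0+4=4
edx=10-1=9
cmp edx, 4  (cmp 9,4)
jg L0: taken
ebx=M[4]=5
ecx=9+5=14
eax=4+4=8
edx=9-1=8
cmp edx, 4  (cmp 8,4)
jg L0: taken
ebx=M[8]=7
ecx=14+7=21
eax=8+4=12
edx=8-1=7
cmp edx, 4  (cmp 7,4)
jg L0: taken
ebx=M[12]=26
ecx=21+26=47
eax=12+4=16
edx=7-1=6
cmp edx, 4  (cmp 6,4)
jg L0: taken
ebx=M[16]=15
ecx=47+15=62
eax=16+4=20
edx=6-1=5
cmp edx, 4  (cmp 5,4)
jg L0: taken
ebx=M[20]=25
ecx=62+25=87
eax=20+4=24
edx=5-1=4
cmp edx, 4  (cmp 4,4)
jg L0: not taken
mov [8], ebx → M[8]=25
halt.
Total executed instructions: 42.

42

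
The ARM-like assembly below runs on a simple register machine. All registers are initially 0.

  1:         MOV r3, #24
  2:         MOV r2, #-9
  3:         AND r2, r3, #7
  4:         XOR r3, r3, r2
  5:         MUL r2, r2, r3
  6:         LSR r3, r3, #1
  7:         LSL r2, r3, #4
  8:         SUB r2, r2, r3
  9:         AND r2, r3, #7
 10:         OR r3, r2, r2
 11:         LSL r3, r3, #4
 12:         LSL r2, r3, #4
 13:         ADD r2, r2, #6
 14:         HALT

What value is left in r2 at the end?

1030

r3=24
r2=-9
r2=24&7=0
r3=24^0=24
r2=0*24=0
r3=24>>1=12
r2=12<<4=192
r2=192-12=180
r2=12&7=4
r3=4|4=4
r3=4<<4=64
r2=64<<4=1024
r2=1024+6=1030
halt.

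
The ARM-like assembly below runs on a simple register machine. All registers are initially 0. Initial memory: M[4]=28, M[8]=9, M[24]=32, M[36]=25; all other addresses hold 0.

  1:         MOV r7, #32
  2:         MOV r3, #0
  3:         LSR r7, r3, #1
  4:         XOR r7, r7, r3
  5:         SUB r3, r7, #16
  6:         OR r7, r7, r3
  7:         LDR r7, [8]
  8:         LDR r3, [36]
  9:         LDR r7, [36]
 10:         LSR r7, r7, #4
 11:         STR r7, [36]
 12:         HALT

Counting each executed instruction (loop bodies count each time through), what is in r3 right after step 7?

-16

after MOV r7, #32: r7=32
after MOV r3, #0: r3=0
after LSR r7, r3, #1: r7=0>>1=0
after XOR r7, r7, r3: r7=0^0=0
after SUB r3, r7, #16: r3=0-16=-16
after OR r7, r7, r3: r7=0|(-16)=-16
after LDR r7, [8]: r7=M[8]=9
After step 7: r3 = -16.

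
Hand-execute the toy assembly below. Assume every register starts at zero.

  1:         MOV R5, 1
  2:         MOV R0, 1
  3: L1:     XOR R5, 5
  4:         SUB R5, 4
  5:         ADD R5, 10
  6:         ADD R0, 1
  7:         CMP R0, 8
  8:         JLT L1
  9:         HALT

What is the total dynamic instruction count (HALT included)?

R5=1
R0=1
R5=1^5=4
R5=4-4=0
R5=0+10=10
R0=1+1=2
CMP R0, 8  (cmp 2,8)
JLT L1: taken
R5=10^5=15
R5=15-4=11
R5=11+10=21
R0=2+1=3
CMP R0, 8  (cmp 3,8)
JLT L1: taken
R5=21^5=16
R5=16-4=12
R5=12+10=22
R0=3+1=4
CMP R0, 8  (cmp 4,8)
JLT L1: taken
R5=22^5=19
R5=19-4=15
R5=15+10=25
R0=4+1=5
CMP R0, 8  (cmp 5,8)
JLT L1: taken
R5=25^5=28
R5=28-4=24
R5=24+10=34
R0=5+1=6
CMP R0, 8  (cmp 6,8)
JLT L1: taken
R5=34^5=39
R5=39-4=35
R5=35+10=45
R0=6+1=7
CMP R0, 8  (cmp 7,8)
JLT L1: taken
R5=45^5=40
R5=40-4=36
R5=36+10=46
R0=7+1=8
CMP R0, 8  (cmp 8,8)
JLT L1: not taken
halt.
Total executed instructions: 45.

45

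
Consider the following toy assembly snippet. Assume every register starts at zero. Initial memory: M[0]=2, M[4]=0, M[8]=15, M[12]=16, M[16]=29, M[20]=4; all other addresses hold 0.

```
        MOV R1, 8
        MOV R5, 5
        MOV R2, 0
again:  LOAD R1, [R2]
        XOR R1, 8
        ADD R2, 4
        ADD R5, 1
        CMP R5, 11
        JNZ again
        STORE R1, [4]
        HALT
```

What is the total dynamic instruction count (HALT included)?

R1=8
R5=5
R2=0
R1=M[0]=2
R1=2^8=10
R2=0+4=4
R5=5+1=6
CMP R5, 11  (cmp 6,11)
JNZ again: taken
R1=M[4]=0
R1=0^8=8
R2=4+4=8
R5=6+1=7
CMP R5, 11  (cmp 7,11)
JNZ again: taken
R1=M[8]=15
R1=15^8=7
R2=8+4=12
R5=7+1=8
CMP R5, 11  (cmp 8,11)
JNZ again: taken
R1=M[12]=16
R1=16^8=24
R2=12+4=16
R5=8+1=9
CMP R5, 11  (cmp 9,11)
JNZ again: taken
R1=M[16]=29
R1=29^8=21
R2=16+4=20
R5=9+1=10
CMP R5, 11  (cmp 10,11)
JNZ again: taken
R1=M[20]=4
R1=4^8=12
R2=20+4=24
R5=10+1=11
CMP R5, 11  (cmp 11,11)
JNZ again: not taken
STORE R1, [4] → M[4]=12
halt.
Total executed instructions: 41.

41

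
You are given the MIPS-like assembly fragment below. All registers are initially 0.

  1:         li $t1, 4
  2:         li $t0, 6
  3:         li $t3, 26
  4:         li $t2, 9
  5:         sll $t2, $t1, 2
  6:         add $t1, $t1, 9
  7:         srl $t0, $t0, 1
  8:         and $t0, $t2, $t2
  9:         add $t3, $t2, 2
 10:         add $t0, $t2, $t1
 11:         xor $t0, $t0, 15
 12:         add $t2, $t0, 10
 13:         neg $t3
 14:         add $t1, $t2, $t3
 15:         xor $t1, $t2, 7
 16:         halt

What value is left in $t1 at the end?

27

after li $t1, 4: $t1=4
after li $t0, 6: $t0=6
after li $t3, 26: $t3=26
after li $t2, 9: $t2=9
after sll $t2, $t1, 2: $t2=4<<2=16
after add $t1, $t1, 9: $t1=4+9=13
after srl $t0, $t0, 1: $t0=6>>1=3
after and $t0, $t2, $t2: $t0=16&16=16
after add $t3, $t2, 2: $t3=16+2=18
after add $t0, $t2, $t1: $t0=16+13=29
after xor $t0, $t0, 15: $t0=29^15=18
after add $t2, $t0, 10: $t2=18+10=28
after neg $t3: $t3=-(18)=-18
after add $t1, $t2, $t3: $t1=28+(-18)=10
after xor $t1, $t2, 7: $t1=28^7=27
halt.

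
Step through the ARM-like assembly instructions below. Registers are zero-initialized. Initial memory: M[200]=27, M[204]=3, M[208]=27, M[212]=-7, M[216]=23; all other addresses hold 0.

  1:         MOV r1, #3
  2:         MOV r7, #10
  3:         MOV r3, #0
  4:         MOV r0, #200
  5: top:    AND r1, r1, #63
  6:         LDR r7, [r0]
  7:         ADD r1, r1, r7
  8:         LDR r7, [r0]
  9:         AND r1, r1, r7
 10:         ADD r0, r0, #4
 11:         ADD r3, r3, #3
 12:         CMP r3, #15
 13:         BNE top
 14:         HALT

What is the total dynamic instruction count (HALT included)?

after MOV r1, #3: r1=3
after MOV r7, #10: r7=10
after MOV r3, #0: r3=0
after MOV r0, #200: r0=200
after AND r1, r1, #63: r1=3&63=3
after LDR r7, [r0]: r7=M[200]=27
after ADD r1, r1, r7: r1=3+27=30
after LDR r7, [r0]: r7=M[200]=27
after AND r1, r1, r7: r1=30&27=26
after ADD r0, r0, #4: r0=200+4=204
after ADD r3, r3, #3: r3=0+3=3
CMP r3, #15  (cmp 3,15)
BNE top: taken
after AND r1, r1, #63: r1=26&63=26
after LDR r7, [r0]: r7=M[204]=3
after ADD r1, r1, r7: r1=26+3=29
after LDR r7, [r0]: r7=M[204]=3
after AND r1, r1, r7: r1=29&3=1
after ADD r0, r0, #4: r0=204+4=208
after ADD r3, r3, #3: r3=3+3=6
CMP r3, #15  (cmp 6,15)
BNE top: taken
after AND r1, r1, #63: r1=1&63=1
after LDR r7, [r0]: r7=M[208]=27
after ADD r1, r1, r7: r1=1+27=28
after LDR r7, [r0]: r7=M[208]=27
after AND r1, r1, r7: r1=28&27=24
after ADD r0, r0, #4: r0=208+4=212
after ADD r3, r3, #3: r3=6+3=9
CMP r3, #15  (cmp 9,15)
BNE top: taken
after AND r1, r1, #63: r1=24&63=24
after LDR r7, [r0]: r7=M[212]=-7
after ADD r1, r1, r7: r1=24+(-7)=17
after LDR r7, [r0]: r7=M[212]=-7
after AND r1, r1, r7: r1=17&(-7)=17
after ADD r0, r0, #4: r0=212+4=216
after ADD r3, r3, #3: r3=9+3=12
CMP r3, #15  (cmp 12,15)
BNE top: taken
after AND r1, r1, #63: r1=17&63=17
after LDR r7, [r0]: r7=M[216]=23
after ADD r1, r1, r7: r1=17+23=40
after LDR r7, [r0]: r7=M[216]=23
after AND r1, r1, r7: r1=40&23=0
after ADD r0, r0, #4: r0=216+4=220
after ADD r3, r3, #3: r3=12+3=15
CMP r3, #15  (cmp 15,15)
BNE top: not taken
halt.
Total executed instructions: 50.

50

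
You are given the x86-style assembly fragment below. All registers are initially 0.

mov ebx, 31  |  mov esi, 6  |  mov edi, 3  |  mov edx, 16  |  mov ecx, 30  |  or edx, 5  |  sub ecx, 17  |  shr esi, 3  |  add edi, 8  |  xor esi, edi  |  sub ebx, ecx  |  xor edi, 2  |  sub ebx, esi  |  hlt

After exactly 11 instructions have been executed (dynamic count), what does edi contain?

11

ebx=31
esi=6
edi=3
edx=16
ecx=30
edx=16|5=21
ecx=30-17=13
esi=6>>3=0
edi=3+8=11
esi=0^11=11
ebx=31-13=18
After step 11: edi = 11.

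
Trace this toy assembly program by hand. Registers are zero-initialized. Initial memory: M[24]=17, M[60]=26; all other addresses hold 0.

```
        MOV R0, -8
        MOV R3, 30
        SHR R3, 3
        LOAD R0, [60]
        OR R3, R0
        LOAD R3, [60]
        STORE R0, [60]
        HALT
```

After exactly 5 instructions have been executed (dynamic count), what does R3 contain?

after MOV R0, -8: R0=-8
after MOV R3, 30: R3=30
after SHR R3, 3: R3=30>>3=3
after LOAD R0, [60]: R0=M[60]=26
after OR R3, R0: R3=3|26=27
After step 5: R3 = 27.

27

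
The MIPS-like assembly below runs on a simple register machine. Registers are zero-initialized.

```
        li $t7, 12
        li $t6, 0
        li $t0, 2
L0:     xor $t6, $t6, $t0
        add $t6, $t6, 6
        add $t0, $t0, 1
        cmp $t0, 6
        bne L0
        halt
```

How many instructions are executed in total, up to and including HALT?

$t7=12
$t6=0
$t0=2
$t6=0^2=2
$t6=2+6=8
$t0=2+1=3
cmp $t0, 6  (cmp 3,6)
bne L0: taken
$t6=8^3=11
$t6=11+6=17
$t0=3+1=4
cmp $t0, 6  (cmp 4,6)
bne L0: taken
$t6=17^4=21
$t6=21+6=27
$t0=4+1=5
cmp $t0, 6  (cmp 5,6)
bne L0: taken
$t6=27^5=30
$t6=30+6=36
$t0=5+1=6
cmp $t0, 6  (cmp 6,6)
bne L0: not taken
halt.
Total executed instructions: 24.

24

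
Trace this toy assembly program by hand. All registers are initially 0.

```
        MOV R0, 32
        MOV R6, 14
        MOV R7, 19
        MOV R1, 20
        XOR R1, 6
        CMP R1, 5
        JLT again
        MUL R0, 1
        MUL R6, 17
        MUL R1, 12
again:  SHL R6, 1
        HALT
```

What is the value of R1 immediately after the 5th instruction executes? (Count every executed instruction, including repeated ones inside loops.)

18

R0=32
R6=14
R7=19
R1=20
R1=20^6=18
After step 5: R1 = 18.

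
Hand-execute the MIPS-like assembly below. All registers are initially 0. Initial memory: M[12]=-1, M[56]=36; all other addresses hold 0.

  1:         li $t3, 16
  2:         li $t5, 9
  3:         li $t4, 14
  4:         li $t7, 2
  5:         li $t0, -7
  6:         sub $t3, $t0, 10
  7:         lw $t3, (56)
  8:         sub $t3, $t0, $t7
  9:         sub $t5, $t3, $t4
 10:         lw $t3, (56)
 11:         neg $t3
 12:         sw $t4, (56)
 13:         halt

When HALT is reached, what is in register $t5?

-23

after li $t3, 16: $t3=16
after li $t5, 9: $t5=9
after li $t4, 14: $t4=14
after li $t7, 2: $t7=2
after li $t0, -7: $t0=-7
after sub $t3, $t0, 10: $t3=(-7)-10=-17
after lw $t3, (56): $t3=M[56]=36
after sub $t3, $t0, $t7: $t3=(-7)-2=-9
after sub $t5, $t3, $t4: $t5=(-9)-14=-23
after lw $t3, (56): $t3=M[56]=36
after neg $t3: $t3=-(36)=-36
sw $t4, (56) → M[56]=14
halt.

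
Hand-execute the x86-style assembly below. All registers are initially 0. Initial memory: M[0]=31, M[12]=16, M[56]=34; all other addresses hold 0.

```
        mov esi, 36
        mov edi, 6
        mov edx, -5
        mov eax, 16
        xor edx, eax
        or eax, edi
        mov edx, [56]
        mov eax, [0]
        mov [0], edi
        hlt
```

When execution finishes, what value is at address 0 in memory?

esi=36
edi=6
edx=-5
eax=16
edx=(-5)^16=-21
eax=16|6=22
edx=M[56]=34
eax=M[0]=31
mov [0], edi → M[0]=6
halt.

6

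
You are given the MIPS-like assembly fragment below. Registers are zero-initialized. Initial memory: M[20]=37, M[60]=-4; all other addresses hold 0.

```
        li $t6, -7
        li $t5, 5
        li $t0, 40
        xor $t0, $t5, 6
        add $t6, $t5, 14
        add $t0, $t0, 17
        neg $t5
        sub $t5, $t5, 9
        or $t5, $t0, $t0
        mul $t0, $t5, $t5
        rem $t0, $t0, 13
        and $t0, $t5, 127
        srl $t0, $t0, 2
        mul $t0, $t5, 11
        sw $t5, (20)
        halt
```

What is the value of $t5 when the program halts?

20

li $t6, -7 → $t6=-7
li $t5, 5 → $t5=5
li $t0, 40 → $t0=40
xor $t0, $t5, 6 → $t0=5^6=3
add $t6, $t5, 14 → $t6=5+14=19
add $t0, $t0, 17 → $t0=3+17=20
neg $t5 → $t5=-(5)=-5
sub $t5, $t5, 9 → $t5=(-5)-9=-14
or $t5, $t0, $t0 → $t5=20|20=20
mul $t0, $t5, $t5 → $t0=20*20=400
rem $t0, $t0, 13 → $t0=400%13=10
and $t0, $t5, 127 → $t0=20&127=20
srl $t0, $t0, 2 → $t0=20>>2=5
mul $t0, $t5, 11 → $t0=20*11=220
sw $t5, (20) → M[20]=20
halt.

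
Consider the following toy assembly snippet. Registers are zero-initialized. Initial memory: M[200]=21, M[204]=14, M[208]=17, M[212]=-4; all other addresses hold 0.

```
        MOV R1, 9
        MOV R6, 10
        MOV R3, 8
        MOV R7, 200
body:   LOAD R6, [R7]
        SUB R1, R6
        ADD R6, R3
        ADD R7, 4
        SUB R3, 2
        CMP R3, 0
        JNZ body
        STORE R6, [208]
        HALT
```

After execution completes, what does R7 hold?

216

MOV R1, 9 → R1=9
MOV R6, 10 → R6=10
MOV R3, 8 → R3=8
MOV R7, 200 → R7=200
LOAD R6, [R7] → R6=M[200]=21
SUB R1, R6 → R1=9-21=-12
ADD R6, R3 → R6=21+8=29
ADD R7, 4 → R7=200+4=204
SUB R3, 2 → R3=8-2=6
CMP R3, 0  (cmp 6,0)
JNZ body: taken
LOAD R6, [R7] → R6=M[204]=14
SUB R1, R6 → R1=(-12)-14=-26
ADD R6, R3 → R6=14+6=20
ADD R7, 4 → R7=204+4=208
SUB R3, 2 → R3=6-2=4
CMP R3, 0  (cmp 4,0)
JNZ body: taken
LOAD R6, [R7] → R6=M[208]=17
SUB R1, R6 → R1=(-26)-17=-43
ADD R6, R3 → R6=17+4=21
ADD R7, 4 → R7=208+4=212
SUB R3, 2 → R3=4-2=2
CMP R3, 0  (cmp 2,0)
JNZ body: taken
LOAD R6, [R7] → R6=M[212]=-4
SUB R1, R6 → R1=(-43)-(-4)=-39
ADD R6, R3 → R6=(-4)+2=-2
ADD R7, 4 → R7=212+4=216
SUB R3, 2 → R3=2-2=0
CMP R3, 0  (cmp 0,0)
JNZ body: not taken
STORE R6, [208] → M[208]=-2
halt.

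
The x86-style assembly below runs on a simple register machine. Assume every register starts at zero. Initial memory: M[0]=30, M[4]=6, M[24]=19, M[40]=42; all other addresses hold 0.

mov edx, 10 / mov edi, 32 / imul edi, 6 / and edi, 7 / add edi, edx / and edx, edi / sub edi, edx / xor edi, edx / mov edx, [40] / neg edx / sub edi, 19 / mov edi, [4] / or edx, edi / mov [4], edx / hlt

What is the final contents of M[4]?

mov edx, 10 → edx=10
mov edi, 32 → edi=32
imul edi, 6 → edi=32*6=192
and edi, 7 → edi=192&7=0
add edi, edx → edi=0+10=10
and edx, edi → edx=10&10=10
sub edi, edx → edi=10-10=0
xor edi, edx → edi=0^10=10
mov edx, [40] → edx=M[40]=42
neg edx → edx=-(42)=-42
sub edi, 19 → edi=10-19=-9
mov edi, [4] → edi=M[4]=6
or edx, edi → edx=(-42)|6=-42
mov [4], edx → M[4]=-42
halt.

-42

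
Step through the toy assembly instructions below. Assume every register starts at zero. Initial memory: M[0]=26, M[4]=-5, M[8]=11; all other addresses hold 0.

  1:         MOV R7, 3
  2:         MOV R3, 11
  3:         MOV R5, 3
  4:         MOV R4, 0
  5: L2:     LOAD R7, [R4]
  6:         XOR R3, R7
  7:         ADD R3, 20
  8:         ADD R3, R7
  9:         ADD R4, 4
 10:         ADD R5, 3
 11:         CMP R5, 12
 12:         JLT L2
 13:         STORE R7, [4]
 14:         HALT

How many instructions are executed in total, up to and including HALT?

R7=3
R3=11
R5=3
R4=0
R7=M[0]=26
R3=11^26=17
R3=17+20=37
R3=37+26=63
R4=0+4=4
R5=3+3=6
CMP R5, 12  (cmp 6,12)
JLT L2: taken
R7=M[4]=-5
R3=63^(-5)=-60
R3=(-60)+20=-40
R3=(-40)+(-5)=-45
R4=4+4=8
R5=6+3=9
CMP R5, 12  (cmp 9,12)
JLT L2: taken
R7=M[8]=11
R3=(-45)^11=-40
R3=(-40)+20=-20
R3=(-20)+11=-9
R4=8+4=12
R5=9+3=12
CMP R5, 12  (cmp 12,12)
JLT L2: not taken
STORE R7, [4] → M[4]=11
halt.
Total executed instructions: 30.

30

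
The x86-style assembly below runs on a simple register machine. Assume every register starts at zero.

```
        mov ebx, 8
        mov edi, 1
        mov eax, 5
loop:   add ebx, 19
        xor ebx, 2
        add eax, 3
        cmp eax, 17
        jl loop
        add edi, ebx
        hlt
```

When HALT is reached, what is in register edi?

85

after mov ebx, 8: ebx=8
after mov edi, 1: edi=1
after mov eax, 5: eax=5
after add ebx, 19: ebx=8+19=27
after xor ebx, 2: ebx=27^2=25
after add eax, 3: eax=5+3=8
cmp eax, 17  (cmp 8,17)
jl loop: taken
after add ebx, 19: ebx=25+19=44
after xor ebx, 2: ebx=44^2=46
after add eax, 3: eax=8+3=11
cmp eax, 17  (cmp 11,17)
jl loop: taken
after add ebx, 19: ebx=46+19=65
after xor ebx, 2: ebx=65^2=67
after add eax, 3: eax=11+3=14
cmp eax, 17  (cmp 14,17)
jl loop: taken
after add ebx, 19: ebx=67+19=86
after xor ebx, 2: ebx=86^2=84
after add eax, 3: eax=14+3=17
cmp eax, 17  (cmp 17,17)
jl loop: not taken
after add edi, ebx: edi=1+84=85
halt.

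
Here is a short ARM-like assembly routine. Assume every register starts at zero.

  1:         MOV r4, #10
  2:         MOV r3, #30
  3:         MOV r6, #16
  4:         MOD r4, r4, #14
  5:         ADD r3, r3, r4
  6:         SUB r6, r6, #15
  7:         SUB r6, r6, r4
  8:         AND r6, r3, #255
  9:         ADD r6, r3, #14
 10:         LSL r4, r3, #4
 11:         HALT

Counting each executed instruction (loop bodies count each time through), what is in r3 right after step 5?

40

MOV r4, #10 → r4=10
MOV r3, #30 → r3=30
MOV r6, #16 → r6=16
MOD r4, r4, #14 → r4=10%14=10
ADD r3, r3, r4 → r3=30+10=40
After step 5: r3 = 40.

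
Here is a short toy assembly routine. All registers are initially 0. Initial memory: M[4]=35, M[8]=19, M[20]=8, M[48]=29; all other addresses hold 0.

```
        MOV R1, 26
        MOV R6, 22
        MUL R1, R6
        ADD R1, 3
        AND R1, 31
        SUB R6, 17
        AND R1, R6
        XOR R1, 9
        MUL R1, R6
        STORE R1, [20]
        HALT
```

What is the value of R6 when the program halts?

5

R1=26
R6=22
R1=26*22=572
R1=572+3=575
R1=575&31=31
R6=22-17=5
R1=31&5=5
R1=5^9=12
R1=12*5=60
STORE R1, [20] → M[20]=60
halt.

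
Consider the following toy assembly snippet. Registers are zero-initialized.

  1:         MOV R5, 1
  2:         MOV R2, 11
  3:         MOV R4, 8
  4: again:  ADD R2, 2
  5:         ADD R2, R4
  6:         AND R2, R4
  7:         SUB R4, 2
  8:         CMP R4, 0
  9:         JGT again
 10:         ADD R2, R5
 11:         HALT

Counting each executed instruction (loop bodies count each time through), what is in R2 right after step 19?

4

MOV R5, 1 → R5=1
MOV R2, 11 → R2=11
MOV R4, 8 → R4=8
ADD R2, 2 → R2=11+2=13
ADD R2, R4 → R2=13+8=21
AND R2, R4 → R2=21&8=0
SUB R4, 2 → R4=8-2=6
CMP R4, 0  (cmp 6,0)
JGT again: taken
ADD R2, 2 → R2=0+2=2
ADD R2, R4 → R2=2+6=8
AND R2, R4 → R2=8&6=0
SUB R4, 2 → R4=6-2=4
CMP R4, 0  (cmp 4,0)
JGT again: taken
ADD R2, 2 → R2=0+2=2
ADD R2, R4 → R2=2+4=6
AND R2, R4 → R2=6&4=4
SUB R4, 2 → R4=4-2=2
After step 19: R2 = 4.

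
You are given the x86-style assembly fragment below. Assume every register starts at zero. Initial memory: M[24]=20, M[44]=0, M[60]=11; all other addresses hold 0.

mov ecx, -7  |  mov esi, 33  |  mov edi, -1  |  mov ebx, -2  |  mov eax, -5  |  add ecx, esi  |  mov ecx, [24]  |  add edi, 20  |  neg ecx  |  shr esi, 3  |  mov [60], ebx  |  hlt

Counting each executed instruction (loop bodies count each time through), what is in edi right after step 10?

19

ecx=-7
esi=33
edi=-1
ebx=-2
eax=-5
ecx=(-7)+33=26
ecx=M[24]=20
edi=(-1)+20=19
ecx=-(20)=-20
esi=33>>3=4
After step 10: edi = 19.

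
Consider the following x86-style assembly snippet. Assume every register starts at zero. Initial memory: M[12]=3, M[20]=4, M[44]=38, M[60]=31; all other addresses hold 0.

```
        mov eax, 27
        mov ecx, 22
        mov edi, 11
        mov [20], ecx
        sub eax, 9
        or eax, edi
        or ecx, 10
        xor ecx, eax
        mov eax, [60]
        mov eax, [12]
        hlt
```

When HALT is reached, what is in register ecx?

mov eax, 27 → eax=27
mov ecx, 22 → ecx=22
mov edi, 11 → edi=11
mov [20], ecx → M[20]=22
sub eax, 9 → eax=27-9=18
or eax, edi → eax=18|11=27
or ecx, 10 → ecx=22|10=30
xor ecx, eax → ecx=30^27=5
mov eax, [60] → eax=M[60]=31
mov eax, [12] → eax=M[12]=3
halt.

5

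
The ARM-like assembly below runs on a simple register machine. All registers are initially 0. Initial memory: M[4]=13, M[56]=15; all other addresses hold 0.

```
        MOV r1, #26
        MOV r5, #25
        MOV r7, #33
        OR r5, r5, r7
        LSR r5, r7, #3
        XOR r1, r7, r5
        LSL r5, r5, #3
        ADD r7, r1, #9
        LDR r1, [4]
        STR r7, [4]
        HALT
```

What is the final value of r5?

32

r1=26
r5=25
r7=33
r5=25|33=57
r5=33>>3=4
r1=33^4=37
r5=4<<3=32
r7=37+9=46
r1=M[4]=13
STR r7, [4] → M[4]=46
halt.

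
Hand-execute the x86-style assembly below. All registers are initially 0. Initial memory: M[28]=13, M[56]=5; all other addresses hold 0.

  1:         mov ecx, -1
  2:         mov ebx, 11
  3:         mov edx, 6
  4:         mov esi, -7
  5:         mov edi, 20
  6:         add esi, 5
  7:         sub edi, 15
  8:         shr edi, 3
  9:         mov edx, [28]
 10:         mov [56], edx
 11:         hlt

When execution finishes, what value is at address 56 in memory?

13

ecx=-1
ebx=11
edx=6
esi=-7
edi=20
esi=(-7)+5=-2
edi=20-15=5
edi=5>>3=0
edx=M[28]=13
mov [56], edx → M[56]=13
halt.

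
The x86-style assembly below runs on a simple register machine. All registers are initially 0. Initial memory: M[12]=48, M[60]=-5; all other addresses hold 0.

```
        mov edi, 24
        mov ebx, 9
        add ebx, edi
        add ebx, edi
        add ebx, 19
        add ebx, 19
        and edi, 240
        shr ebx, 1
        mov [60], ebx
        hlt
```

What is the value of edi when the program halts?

after mov edi, 24: edi=24
after mov ebx, 9: ebx=9
after add ebx, edi: ebx=9+24=33
after add ebx, edi: ebx=33+24=57
after add ebx, 19: ebx=57+19=76
after add ebx, 19: ebx=76+19=95
after and edi, 240: edi=24&240=16
after shr ebx, 1: ebx=95>>1=47
mov [60], ebx → M[60]=47
halt.

16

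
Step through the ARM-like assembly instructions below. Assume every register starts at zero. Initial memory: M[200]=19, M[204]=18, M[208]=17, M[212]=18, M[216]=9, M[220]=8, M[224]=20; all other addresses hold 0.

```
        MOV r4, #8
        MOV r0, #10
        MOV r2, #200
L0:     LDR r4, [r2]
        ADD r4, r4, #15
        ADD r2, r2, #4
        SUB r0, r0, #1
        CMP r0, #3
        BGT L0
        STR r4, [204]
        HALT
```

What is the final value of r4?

MOV r4, #8 → r4=8
MOV r0, #10 → r0=10
MOV r2, #200 → r2=200
LDR r4, [r2] → r4=M[200]=19
ADD r4, r4, #15 → r4=19+15=34
ADD r2, r2, #4 → r2=200+4=204
SUB r0, r0, #1 → r0=10-1=9
CMP r0, #3  (cmp 9,3)
BGT L0: taken
LDR r4, [r2] → r4=M[204]=18
ADD r4, r4, #15 → r4=18+15=33
ADD r2, r2, #4 → r2=204+4=208
SUB r0, r0, #1 → r0=9-1=8
CMP r0, #3  (cmp 8,3)
BGT L0: taken
LDR r4, [r2] → r4=M[208]=17
ADD r4, r4, #15 → r4=17+15=32
ADD r2, r2, #4 → r2=208+4=212
SUB r0, r0, #1 → r0=8-1=7
CMP r0, #3  (cmp 7,3)
BGT L0: taken
LDR r4, [r2] → r4=M[212]=18
ADD r4, r4, #15 → r4=18+15=33
ADD r2, r2, #4 → r2=212+4=216
SUB r0, r0, #1 → r0=7-1=6
CMP r0, #3  (cmp 6,3)
BGT L0: taken
LDR r4, [r2] → r4=M[216]=9
ADD r4, r4, #15 → r4=9+15=24
ADD r2, r2, #4 → r2=216+4=220
SUB r0, r0, #1 → r0=6-1=5
CMP r0, #3  (cmp 5,3)
BGT L0: taken
LDR r4, [r2] → r4=M[220]=8
ADD r4, r4, #15 → r4=8+15=23
ADD r2, r2, #4 → r2=220+4=224
SUB r0, r0, #1 → r0=5-1=4
CMP r0, #3  (cmp 4,3)
BGT L0: taken
LDR r4, [r2] → r4=M[224]=20
ADD r4, r4, #15 → r4=20+15=35
ADD r2, r2, #4 → r2=224+4=228
SUB r0, r0, #1 → r0=4-1=3
CMP r0, #3  (cmp 3,3)
BGT L0: not taken
STR r4, [204] → M[204]=35
halt.

35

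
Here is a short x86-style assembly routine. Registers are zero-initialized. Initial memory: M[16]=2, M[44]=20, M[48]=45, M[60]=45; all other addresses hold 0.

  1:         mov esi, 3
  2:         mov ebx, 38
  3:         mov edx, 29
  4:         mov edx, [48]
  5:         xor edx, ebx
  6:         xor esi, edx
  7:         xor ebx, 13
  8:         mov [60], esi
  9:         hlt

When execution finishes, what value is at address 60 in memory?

esi=3
ebx=38
edx=29
edx=M[48]=45
edx=45^38=11
esi=3^11=8
ebx=38^13=43
mov [60], esi → M[60]=8
halt.

8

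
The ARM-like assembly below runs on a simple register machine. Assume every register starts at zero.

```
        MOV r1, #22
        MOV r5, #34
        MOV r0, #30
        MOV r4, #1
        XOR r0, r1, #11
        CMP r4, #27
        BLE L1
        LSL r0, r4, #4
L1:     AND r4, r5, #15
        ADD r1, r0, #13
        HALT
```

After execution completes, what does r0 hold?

MOV r1, #22 → r1=22
MOV r5, #34 → r5=34
MOV r0, #30 → r0=30
MOV r4, #1 → r4=1
XOR r0, r1, #11 → r0=22^11=29
CMP r4, #27  (cmp 1,27)
BLE L1: taken
AND r4, r5, #15 → r4=34&15=2
ADD r1, r0, #13 → r1=29+13=42
halt.

29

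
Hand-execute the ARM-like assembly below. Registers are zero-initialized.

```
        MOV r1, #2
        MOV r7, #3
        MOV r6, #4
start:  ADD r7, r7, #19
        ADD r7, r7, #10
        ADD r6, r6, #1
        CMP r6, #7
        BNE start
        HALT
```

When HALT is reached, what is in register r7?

90

r1=2
r7=3
r6=4
r7=3+19=22
r7=22+10=32
r6=4+1=5
CMP r6, #7  (cmp 5,7)
BNE start: taken
r7=32+19=51
r7=51+10=61
r6=5+1=6
CMP r6, #7  (cmp 6,7)
BNE start: taken
r7=61+19=80
r7=80+10=90
r6=6+1=7
CMP r6, #7  (cmp 7,7)
BNE start: not taken
halt.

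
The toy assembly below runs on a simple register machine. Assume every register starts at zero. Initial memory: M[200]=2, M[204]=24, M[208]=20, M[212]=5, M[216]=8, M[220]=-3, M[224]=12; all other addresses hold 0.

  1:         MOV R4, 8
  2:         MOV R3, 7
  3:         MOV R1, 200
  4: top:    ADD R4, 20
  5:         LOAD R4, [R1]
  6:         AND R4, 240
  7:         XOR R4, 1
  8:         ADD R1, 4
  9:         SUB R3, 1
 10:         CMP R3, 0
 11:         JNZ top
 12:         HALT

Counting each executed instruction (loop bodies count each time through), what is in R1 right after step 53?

224

after MOV R4, 8: R4=8
after MOV R3, 7: R3=7
after MOV R1, 200: R1=200
after ADD R4, 20: R4=8+20=28
after LOAD R4, [R1]: R4=M[200]=2
after AND R4, 240: R4=2&240=0
after XOR R4, 1: R4=0^1=1
after ADD R1, 4: R1=200+4=204
after SUB R3, 1: R3=7-1=6
CMP R3, 0  (cmp 6,0)
JNZ top: taken
after ADD R4, 20: R4=1+20=21
after LOAD R4, [R1]: R4=M[204]=24
after AND R4, 240: R4=24&240=16
after XOR R4, 1: R4=16^1=17
after ADD R1, 4: R1=204+4=208
after SUB R3, 1: R3=6-1=5
CMP R3, 0  (cmp 5,0)
JNZ top: taken
after ADD R4, 20: R4=17+20=37
after LOAD R4, [R1]: R4=M[208]=20
after AND R4, 240: R4=20&240=16
after XOR R4, 1: R4=16^1=17
after ADD R1, 4: R1=208+4=212
after SUB R3, 1: R3=5-1=4
CMP R3, 0  (cmp 4,0)
JNZ top: taken
after ADD R4, 20: R4=17+20=37
after LOAD R4, [R1]: R4=M[212]=5
after AND R4, 240: R4=5&240=0
after XOR R4, 1: R4=0^1=1
after ADD R1, 4: R1=212+4=216
after SUB R3, 1: R3=4-1=3
CMP R3, 0  (cmp 3,0)
JNZ top: taken
after ADD R4, 20: R4=1+20=21
after LOAD R4, [R1]: R4=M[216]=8
after AND R4, 240: R4=8&240=0
after XOR R4, 1: R4=0^1=1
after ADD R1, 4: R1=216+4=220
after SUB R3, 1: R3=3-1=2
CMP R3, 0  (cmp 2,0)
JNZ top: taken
after ADD R4, 20: R4=1+20=21
after LOAD R4, [R1]: R4=M[220]=-3
after AND R4, 240: R4=(-3)&240=240
after XOR R4, 1: R4=240^1=241
after ADD R1, 4: R1=220+4=224
after SUB R3, 1: R3=2-1=1
CMP R3, 0  (cmp 1,0)
JNZ top: taken
after ADD R4, 20: R4=241+20=261
after LOAD R4, [R1]: R4=M[224]=12
After step 53: R1 = 224.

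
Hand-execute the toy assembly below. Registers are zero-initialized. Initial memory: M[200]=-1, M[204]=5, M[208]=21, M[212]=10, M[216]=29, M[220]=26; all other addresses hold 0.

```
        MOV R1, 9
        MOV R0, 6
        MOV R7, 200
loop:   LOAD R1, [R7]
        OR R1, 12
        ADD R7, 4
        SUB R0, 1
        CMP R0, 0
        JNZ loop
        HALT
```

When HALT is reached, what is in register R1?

MOV R1, 9 → R1=9
MOV R0, 6 → R0=6
MOV R7, 200 → R7=200
LOAD R1, [R7] → R1=M[200]=-1
OR R1, 12 → R1=(-1)|12=-1
ADD R7, 4 → R7=200+4=204
SUB R0, 1 → R0=6-1=5
CMP R0, 0  (cmp 5,0)
JNZ loop: taken
LOAD R1, [R7] → R1=M[204]=5
OR R1, 12 → R1=5|12=13
ADD R7, 4 → R7=204+4=208
SUB R0, 1 → R0=5-1=4
CMP R0, 0  (cmp 4,0)
JNZ loop: taken
LOAD R1, [R7] → R1=M[208]=21
OR R1, 12 → R1=21|12=29
ADD R7, 4 → R7=208+4=212
SUB R0, 1 → R0=4-1=3
CMP R0, 0  (cmp 3,0)
JNZ loop: taken
LOAD R1, [R7] → R1=M[212]=10
OR R1, 12 → R1=10|12=14
ADD R7, 4 → R7=212+4=216
SUB R0, 1 → R0=3-1=2
CMP R0, 0  (cmp 2,0)
JNZ loop: taken
LOAD R1, [R7] → R1=M[216]=29
OR R1, 12 → R1=29|12=29
ADD R7, 4 → R7=216+4=220
SUB R0, 1 → R0=2-1=1
CMP R0, 0  (cmp 1,0)
JNZ loop: taken
LOAD R1, [R7] → R1=M[220]=26
OR R1, 12 → R1=26|12=30
ADD R7, 4 → R7=220+4=224
SUB R0, 1 → R0=1-1=0
CMP R0, 0  (cmp 0,0)
JNZ loop: not taken
halt.

30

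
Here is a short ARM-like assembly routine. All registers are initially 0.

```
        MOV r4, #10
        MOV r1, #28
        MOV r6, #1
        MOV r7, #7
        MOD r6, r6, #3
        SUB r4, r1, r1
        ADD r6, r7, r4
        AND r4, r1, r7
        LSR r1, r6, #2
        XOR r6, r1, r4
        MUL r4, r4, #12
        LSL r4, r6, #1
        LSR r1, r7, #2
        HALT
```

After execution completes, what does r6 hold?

5

MOV r4, #10 → r4=10
MOV r1, #28 → r1=28
MOV r6, #1 → r6=1
MOV r7, #7 → r7=7
MOD r6, r6, #3 → r6=1%3=1
SUB r4, r1, r1 → r4=28-28=0
ADD r6, r7, r4 → r6=7+0=7
AND r4, r1, r7 → r4=28&7=4
LSR r1, r6, #2 → r1=7>>2=1
XOR r6, r1, r4 → r6=1^4=5
MUL r4, r4, #12 → r4=4*12=48
LSL r4, r6, #1 → r4=5<<1=10
LSR r1, r7, #2 → r1=7>>2=1
halt.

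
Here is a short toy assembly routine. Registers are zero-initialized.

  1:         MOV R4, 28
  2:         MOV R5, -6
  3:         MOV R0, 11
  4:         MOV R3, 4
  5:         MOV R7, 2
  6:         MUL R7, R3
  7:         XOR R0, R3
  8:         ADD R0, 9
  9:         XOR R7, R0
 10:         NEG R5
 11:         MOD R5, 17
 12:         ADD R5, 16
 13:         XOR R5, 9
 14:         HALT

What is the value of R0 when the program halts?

MOV R4, 28 → R4=28
MOV R5, -6 → R5=-6
MOV R0, 11 → R0=11
MOV R3, 4 → R3=4
MOV R7, 2 → R7=2
MUL R7, R3 → R7=2*4=8
XOR R0, R3 → R0=11^4=15
ADD R0, 9 → R0=15+9=24
XOR R7, R0 → R7=8^24=16
NEG R5 → R5=-(-6)=6
MOD R5, 17 → R5=6%17=6
ADD R5, 16 → R5=6+16=22
XOR R5, 9 → R5=22^9=31
halt.

24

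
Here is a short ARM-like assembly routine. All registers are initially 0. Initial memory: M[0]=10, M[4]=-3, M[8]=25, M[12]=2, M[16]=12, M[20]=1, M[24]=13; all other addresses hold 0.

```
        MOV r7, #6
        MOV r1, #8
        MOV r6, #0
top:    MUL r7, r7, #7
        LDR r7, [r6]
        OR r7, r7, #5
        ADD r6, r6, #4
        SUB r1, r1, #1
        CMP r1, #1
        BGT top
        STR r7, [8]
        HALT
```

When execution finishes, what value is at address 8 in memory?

MOV r7, #6 → r7=6
MOV r1, #8 → r1=8
MOV r6, #0 → r6=0
MUL r7, r7, #7 → r7=6*7=42
LDR r7, [r6] → r7=M[0]=10
OR r7, r7, #5 → r7=10|5=15
ADD r6, r6, #4 → r6=0+4=4
SUB r1, r1, #1 → r1=8-1=7
CMP r1, #1  (cmp 7,1)
BGT top: taken
MUL r7, r7, #7 → r7=15*7=105
LDR r7, [r6] → r7=M[4]=-3
OR r7, r7, #5 → r7=(-3)|5=-3
ADD r6, r6, #4 → r6=4+4=8
SUB r1, r1, #1 → r1=7-1=6
CMP r1, #1  (cmp 6,1)
BGT top: taken
MUL r7, r7, #7 → r7=(-3)*7=-21
LDR r7, [r6] → r7=M[8]=25
OR r7, r7, #5 → r7=25|5=29
ADD r6, r6, #4 → r6=8+4=12
SUB r1, r1, #1 → r1=6-1=5
CMP r1, #1  (cmp 5,1)
BGT top: taken
MUL r7, r7, #7 → r7=29*7=203
LDR r7, [r6] → r7=M[12]=2
OR r7, r7, #5 → r7=2|5=7
ADD r6, r6, #4 → r6=12+4=16
SUB r1, r1, #1 → r1=5-1=4
CMP r1, #1  (cmp 4,1)
BGT top: taken
MUL r7, r7, #7 → r7=7*7=49
LDR r7, [r6] → r7=M[16]=12
OR r7, r7, #5 → r7=12|5=13
ADD r6, r6, #4 → r6=16+4=20
SUB r1, r1, #1 → r1=4-1=3
CMP r1, #1  (cmp 3,1)
BGT top: taken
MUL r7, r7, #7 → r7=13*7=91
LDR r7, [r6] → r7=M[20]=1
OR r7, r7, #5 → r7=1|5=5
ADD r6, r6, #4 → r6=20+4=24
SUB r1, r1, #1 → r1=3-1=2
CMP r1, #1  (cmp 2,1)
BGT top: taken
MUL r7, r7, #7 → r7=5*7=35
LDR r7, [r6] → r7=M[24]=13
OR r7, r7, #5 → r7=13|5=13
ADD r6, r6, #4 → r6=24+4=28
SUB r1, r1, #1 → r1=2-1=1
CMP r1, #1  (cmp 1,1)
BGT top: not taken
STR r7, [8] → M[8]=13
halt.

13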